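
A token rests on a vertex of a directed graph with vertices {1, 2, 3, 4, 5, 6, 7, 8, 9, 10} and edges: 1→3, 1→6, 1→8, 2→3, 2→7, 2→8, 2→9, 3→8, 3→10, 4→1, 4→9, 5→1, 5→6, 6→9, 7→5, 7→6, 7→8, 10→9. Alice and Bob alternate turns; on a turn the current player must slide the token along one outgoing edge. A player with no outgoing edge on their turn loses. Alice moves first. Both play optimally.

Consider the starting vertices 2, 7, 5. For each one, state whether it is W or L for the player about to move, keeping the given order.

Compute win/loss labels from the base case upward. A position with no move is L. Any other position is W if it can reach an L in one move, else L.
Every edge goes from a vertex to one that appears earlier in the order 8, 9, 6, 10, 3, 1, 5, 4, 7, 2, so processing vertices in that order labels each vertex after all of its successors.
8: no outgoing edge → L
9: no outgoing edge → L
6: reaches L-position 9 → W
10: reaches L-position 9 → W
3: reaches L-position 8 → W
1: reaches L-position 8 → W
5: only reaches 1(W), 6(W), all W → L
4: reaches L-position 9 → W
7: reaches L-position 5 → W
2: reaches L-position 9 → W

2: W, 7: W, 5: L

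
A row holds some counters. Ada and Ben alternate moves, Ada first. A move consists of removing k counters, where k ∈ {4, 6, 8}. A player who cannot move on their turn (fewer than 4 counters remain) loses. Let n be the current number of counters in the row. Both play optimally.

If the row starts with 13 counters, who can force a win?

Ben wins.

Build the W/L table. Terminal = L. A non-terminal position is W if it has a move to some L; otherwise it is L.
n=0: no move → L
n=1: no move → L
n=2: no move → L
n=3: no move → L
n=4: reaches L-position 0 → W
n=5: reaches L-position 1 → W
n=6: reaches L-position 2 → W
n=7: reaches L-position 3 → W
n=8: reaches L-position 2 → W
n=9: reaches L-position 3 → W
n=10: reaches L-position 2 → W
n=11: reaches L-position 3 → W
n=12: only reaches 8(W), 6(W), 4(W), all W → L
n=13: only reaches 9(W), 7(W), 5(W), all W → L
The starting position 13 is L: whatever Ada does, the opponent receives a W position.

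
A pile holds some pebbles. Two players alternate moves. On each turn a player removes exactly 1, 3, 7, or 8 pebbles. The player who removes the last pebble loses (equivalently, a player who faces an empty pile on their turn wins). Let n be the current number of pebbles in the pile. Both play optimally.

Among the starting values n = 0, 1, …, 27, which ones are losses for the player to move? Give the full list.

Positions with no move are W. A position that does have a move is losing for the player to move precisely when every available move leads to a winning position for the opponent. Fill in the labels:
n=0: no move; the opponent has just taken the last pebble and therefore loses → W
n=1: the only move is to 0(W), a W ⇒ L
n=2: can move to 1, which is L ⇒ W
n=3: moves to 2(W), 0(W); every one is W ⇒ L
n=4: can move to 3, which is L ⇒ W
n=5: moves to 4(W), 2(W); every one is W ⇒ L
n=6: can move to 5, which is L ⇒ W
n=7: moves to 6(W), 4(W), 0(W); every one is W ⇒ L
n=8: can move to 7, which is L ⇒ W
n=9: can move to 1, which is L ⇒ W
n=10: can move to 7, which is L ⇒ W
n=11: can move to 3, which is L ⇒ W
n=12: can move to 5, which is L ⇒ W
n=13: can move to 5, which is L ⇒ W
n=14: can move to 7, which is L ⇒ W
n=15: can move to 7, which is L ⇒ W
n=16: moves to 15(W), 13(W), 9(W), 8(W); every one is W ⇒ L
n=17: can move to 16, which is L ⇒ W
n=18: moves to 17(W), 15(W), 11(W), 10(W); every one is W ⇒ L
n=19: can move to 18, which is L ⇒ W
n=20: moves to 19(W), 17(W), 13(W), 12(W); every one is W ⇒ L
n=21: can move to 20, which is L ⇒ W
n=22: moves to 21(W), 19(W), 15(W), 14(W); every one is W ⇒ L
n=23: can move to 22, which is L ⇒ W
n=24: can move to 16, which is L ⇒ W
n=25: can move to 22, which is L ⇒ W
n=26: can move to 18, which is L ⇒ W
n=27: can move to 20, which is L ⇒ W
Reading off the rows marked L gives the requested list; there are 8 such values of n.

1, 3, 5, 7, 16, 18, 20, 22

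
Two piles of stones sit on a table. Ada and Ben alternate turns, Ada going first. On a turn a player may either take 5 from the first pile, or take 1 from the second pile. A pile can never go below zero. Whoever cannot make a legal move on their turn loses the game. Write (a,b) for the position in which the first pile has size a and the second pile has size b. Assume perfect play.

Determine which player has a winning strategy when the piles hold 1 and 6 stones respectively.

Ben wins.

Positions with no move are L. A position that does have a move is losing for the player to move precisely when every available move leads to a winning position for the opponent. Fill in the labels:
No move ever increases a pile, so every position that can arise here has a ≤ 1 and b ≤ 6; it is enough to label the cells with 0 ≤ a ≤ 1 and 0 ≤ b ≤ 6.
Every move lowers a or b (never raises either), so fill the grid row by row in increasing a, and left to right within a row: each cell's successors are then already labelled.
      b=0  b=1  b=2  b=3  b=4  b=5  b=6
a=0:    L    W    L    W    L    W    L
a=1:    L    W    L    W    L    W    L
Cells with no legal move (terminal, hence L): (0,0), (1,0).
The remaining L cells, each justified by listing all of its moves:
(0,2): →(0,1)(W) only, which is W, so L
(0,4): →(0,3)(W) only, which is W, so L
(0,6): →(0,5)(W) only, which is W, so L
(1,2): →(1,1)(W) only, which is W, so L
(1,4): →(1,3)(W) only, which is W, so L
(1,6): →(1,5)(W) only, which is W, so L
Every other cell has at least one move into one of the L cells above, so it is W.
Every move from (1,6) reaches a W position, so the mover loses.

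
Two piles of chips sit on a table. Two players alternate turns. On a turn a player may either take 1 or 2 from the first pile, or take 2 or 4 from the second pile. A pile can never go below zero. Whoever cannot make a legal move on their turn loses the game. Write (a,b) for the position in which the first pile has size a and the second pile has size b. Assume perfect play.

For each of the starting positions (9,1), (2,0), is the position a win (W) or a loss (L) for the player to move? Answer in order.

(9,1): L, (2,0): W

Label each position W (a win for the player to move) or L (a loss). A position with no legal move is L; any other position is W exactly when some move reaches an L, and L when every move reaches a W.
No move ever increases a pile, so every position that can arise here has a ≤ 9 and b ≤ 1; it is enough to label the cells with 0 ≤ a ≤ 9 and 0 ≤ b ≤ 1.
Every move lowers a or b (never raises either), so fill the grid row by row in increasing a, and left to right within a row: each cell's successors are then already labelled.
      b=0  b=1
a=0:    L    L
a=1:    W    W
a=2:    W    W
a=3:    L    L
a=4:    W    W
a=5:    W    W
a=6:    L    L
a=7:    W    W
a=8:    W    W
a=9:    L    L
Cells with no legal move (terminal, hence L): (0,0), (0,1).
The remaining L cells, each justified by listing all of its moves:
(3,0): →(2,0)(W), (1,0)(W) — all W, so L
(3,1): →(2,1)(W), (1,1)(W) — all W, so L
(6,0): →(5,0)(W), (4,0)(W) — all W, so L
(6,1): →(5,1)(W), (4,1)(W) — all W, so L
(9,0): →(8,0)(W), (7,0)(W) — all W, so L
(9,1): →(8,1)(W), (7,1)(W) — all W, so L
Every other cell has at least one move into one of the L cells above, so it is W.
(9,1): one of the L cells justified above, so L
(2,0): the move to (0,0) reaches an L cell, so W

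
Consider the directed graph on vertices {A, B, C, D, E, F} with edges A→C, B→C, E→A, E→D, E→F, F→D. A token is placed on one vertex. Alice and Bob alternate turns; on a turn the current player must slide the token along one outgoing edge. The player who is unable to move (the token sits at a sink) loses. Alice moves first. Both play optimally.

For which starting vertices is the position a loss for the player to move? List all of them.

Use the standard recursion: the mover loses at a terminal position; elsewhere, the mover wins exactly when some move hands the opponent an L position.
Every edge goes from a vertex to one that appears earlier in the order D, C, A, F, E, B, so processing vertices in that order labels each vertex after all of its successors.
D: no outgoing edge → L
C: no outgoing edge → L
A: →C(L), so W
F: →D(L), so W
E: →D(L), so W
B: →C(L), so W
Reading off the rows marked L gives the requested list; there are 2 such vertices.

C, D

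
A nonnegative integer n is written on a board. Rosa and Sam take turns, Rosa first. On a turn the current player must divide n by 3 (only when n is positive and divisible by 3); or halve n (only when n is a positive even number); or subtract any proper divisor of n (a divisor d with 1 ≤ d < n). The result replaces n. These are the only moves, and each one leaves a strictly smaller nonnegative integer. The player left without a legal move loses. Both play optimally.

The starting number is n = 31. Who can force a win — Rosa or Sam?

Sam wins.

Classify positions by backward induction: terminal positions (no move available) are L. From any other position, the mover wins iff some move reaches an L.
n=0: no move → L
n=1: no move → L
n=2: can move to 1, which is L ⇒ W
n=3: can move to 1, which is L ⇒ W
n=4: moves to 2(W), 3(W); every one is W ⇒ L
n=5: can move to 4, which is L ⇒ W
n=6: can move to 4, which is L ⇒ W
n=7: the only move is to 6(W), a W ⇒ L
n=8: can move to 4, which is L ⇒ W
n=9: moves to 3(W), 6(W), 8(W); every one is W ⇒ L
n=10: can move to 9, which is L ⇒ W
n=11: the only move is to 10(W), a W ⇒ L
n=12: can move to 4, which is L ⇒ W
n=13: the only move is to 12(W), a W ⇒ L
n=14: can move to 7, which is L ⇒ W
n=15: moves to 5(W), 10(W), 12(W), 14(W); every one is W ⇒ L
n=16: can move to 15, which is L ⇒ W
n=17: the only move is to 16(W), a W ⇒ L
n=18: can move to 9, which is L ⇒ W
n=19: the only move is to 18(W), a W ⇒ L
n=20: can move to 15, which is L ⇒ W
n=21: can move to 7, which is L ⇒ W
n=22: can move to 11, which is L ⇒ W
n=23: the only move is to 22(W), a W ⇒ L
n=24: can move to 23, which is L ⇒ W
n=25: moves to 20(W), 24(W); every one is W ⇒ L
n=26: can move to 13, which is L ⇒ W
n=27: can move to 9, which is L ⇒ W
n=28: moves to 14(W), 21(W), 24(W), 26(W), 27(W); every one is W ⇒ L
n=29: can move to 28, which is L ⇒ W
n=30: can move to 15, which is L ⇒ W
n=31: the only move is to 30(W), a W ⇒ L
Every move from 31 reaches a W position, so the mover loses.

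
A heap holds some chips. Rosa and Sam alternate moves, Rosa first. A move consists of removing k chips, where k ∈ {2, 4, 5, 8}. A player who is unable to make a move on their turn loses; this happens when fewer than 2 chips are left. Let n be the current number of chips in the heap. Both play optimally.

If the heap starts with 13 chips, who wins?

Sam wins.

Label each position W (a win for the player to move) or L (a loss). A position with no legal move is L; any other position is W exactly when some move reaches an L, and L when every move reaches a W.
n=0: no move → L
n=1: no move → L
n=2: reaches L-position 0 → W
n=3: reaches L-position 1 → W
n=4: reaches L-position 0 → W
n=5: reaches L-position 1 → W
n=6: reaches L-position 1 → W
n=7: only reaches 5(W), 3(W), 2(W), all W → L
n=8: reaches L-position 0 → W
n=9: reaches L-position 7 → W
n=10: only reaches 8(W), 6(W), 5(W), 2(W), all W → L
n=11: reaches L-position 7 → W
n=12: reaches L-position 10 → W
n=13: only reaches 11(W), 9(W), 8(W), 5(W), all W → L
The starting position 13 is L: whatever Rosa does, the opponent receives a W position.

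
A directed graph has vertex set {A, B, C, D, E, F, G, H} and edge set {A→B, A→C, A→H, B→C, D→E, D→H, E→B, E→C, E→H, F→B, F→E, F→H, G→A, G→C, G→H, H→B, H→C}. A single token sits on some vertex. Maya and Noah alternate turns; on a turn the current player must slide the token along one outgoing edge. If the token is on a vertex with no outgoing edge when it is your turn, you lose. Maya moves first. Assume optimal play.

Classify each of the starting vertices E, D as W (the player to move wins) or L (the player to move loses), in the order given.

Compute win/loss labels from the base case upward. A position with no move is L. Any other position is W if it can reach an L in one move, else L.
Every edge goes from a vertex to one that appears earlier in the order C, B, H, A, E, D, G, F, so processing vertices in that order labels each vertex after all of its successors.
C: no outgoing edge → L
B: reaches L-position C → W
H: reaches L-position C → W
A: reaches L-position C → W
E: reaches L-position C → W
D: only reaches E(W), H(W), all W → L
G: reaches L-position C → W
F: only reaches E(W), H(W), B(W), all W → L

E: W, D: L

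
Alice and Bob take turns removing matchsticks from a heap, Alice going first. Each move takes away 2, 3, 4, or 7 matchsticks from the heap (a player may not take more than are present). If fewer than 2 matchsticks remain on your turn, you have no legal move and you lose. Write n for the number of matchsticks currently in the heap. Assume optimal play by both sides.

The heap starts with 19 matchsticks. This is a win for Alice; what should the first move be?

Remove 2, leaving 17.

Work bottom-up. With no move the player to move loses. Otherwise the position is W if at least one move leads to an L position for the opponent, and L if every move leads to a W.
n=0: no move → L
n=1: no move → L
n=2: reaches L-position 0 → W
n=3: reaches L-position 1 → W
n=4: reaches L-position 1 → W
n=5: reaches L-position 1 → W
n=6: only reaches 4(W), 3(W), 2(W), all W → L
n=7: reaches L-position 0 → W
n=8: reaches L-position 6 → W
n=9: reaches L-position 6 → W
n=10: reaches L-position 6 → W
n=11: only reaches 9(W), 8(W), 7(W), 4(W), all W → L
n=12: only reaches 10(W), 9(W), 8(W), 5(W), all W → L
n=13: reaches L-position 11 → W
n=14: reaches L-position 12 → W
n=15: reaches L-position 12 → W
n=16: reaches L-position 12 → W
n=17: only reaches 15(W), 14(W), 13(W), 10(W), all W → L
n=18: reaches L-position 11 → W
n=19: reaches L-position 17 → W
From 19, the L positions reachable in one move are: 17, 12. Any move reaching one of these is winning.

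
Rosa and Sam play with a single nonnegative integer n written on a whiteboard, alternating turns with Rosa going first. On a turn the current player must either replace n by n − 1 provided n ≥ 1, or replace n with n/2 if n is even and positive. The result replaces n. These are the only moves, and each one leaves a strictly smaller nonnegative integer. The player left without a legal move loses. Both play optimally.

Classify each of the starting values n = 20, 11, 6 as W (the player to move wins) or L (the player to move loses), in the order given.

Work bottom-up. With no move the player to move loses. Otherwise the position is W if at least one move leads to an L position for the opponent, and L if every move leads to a W.
n=0: no move → L
n=1: can move to 0, which is L ⇒ W
n=2: the only move is to 1(W), a W ⇒ L
n=3: can move to 2, which is L ⇒ W
n=4: can move to 2, which is L ⇒ W
n=5: the only move is to 4(W), a W ⇒ L
n=6: can move to 5, which is L ⇒ W
n=7: the only move is to 6(W), a W ⇒ L
n=8: can move to 7, which is L ⇒ W
n=9: the only move is to 8(W), a W ⇒ L
n=10: can move to 5, which is L ⇒ W
n=11: the only move is to 10(W), a W ⇒ L
n=12: can move to 11, which is L ⇒ W
n=13: the only move is to 12(W), a W ⇒ L
n=14: can move to 7, which is L ⇒ W
n=15: the only move is to 14(W), a W ⇒ L
n=16: can move to 15, which is L ⇒ W
n=17: the only move is to 16(W), a W ⇒ L
n=18: can move to 9, which is L ⇒ W
n=19: the only move is to 18(W), a W ⇒ L
n=20: can move to 19, which is L ⇒ W

20: W, 11: L, 6: W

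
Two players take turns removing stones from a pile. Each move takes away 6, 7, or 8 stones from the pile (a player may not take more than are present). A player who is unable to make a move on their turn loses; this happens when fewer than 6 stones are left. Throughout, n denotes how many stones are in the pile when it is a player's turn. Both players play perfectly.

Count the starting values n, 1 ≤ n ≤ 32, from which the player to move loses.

16

Build the W/L table. Terminal = L. A non-terminal position is W if it has a move to some L; otherwise it is L.
n=0: no move → L
n=1: no move → L
n=2: no move → L
n=3: no move → L
n=4: no move → L
n=5: no move → L
n=6: reaches L-position 0 → W
n=7: reaches L-position 1 → W
n=8: reaches L-position 2 → W
n=9: reaches L-position 3 → W
n=10: reaches L-position 4 → W
n=11: reaches L-position 5 → W
n=12: reaches L-position 5 → W
n=13: reaches L-position 5 → W
n=14: only reaches 8(W), 7(W), 6(W), all W → L
n=15: only reaches 9(W), 8(W), 7(W), all W → L
n=16: only reaches 10(W), 9(W), 8(W), all W → L
n=17: only reaches 11(W), 10(W), 9(W), all W → L
n=18: only reaches 12(W), 11(W), 10(W), all W → L
n=19: only reaches 13(W), 12(W), 11(W), all W → L
n=20: reaches L-position 14 → W
n=21: reaches L-position 15 → W
n=22: reaches L-position 16 → W
n=23: reaches L-position 17 → W
n=24: reaches L-position 18 → W
n=25: reaches L-position 19 → W
n=26: reaches L-position 19 → W
n=27: reaches L-position 19 → W
n=28: only reaches 22(W), 21(W), 20(W), all W → L
n=29: only reaches 23(W), 22(W), 21(W), all W → L
n=30: only reaches 24(W), 23(W), 22(W), all W → L
n=31: only reaches 25(W), 24(W), 23(W), all W → L
n=32: only reaches 26(W), 25(W), 24(W), all W → L
L entries with 1 ≤ n ≤ 32 (n=0 is outside the asked range and is not counted): n = 1, 2, 3, 4, 5, 14, 15, 16, 17, 18, 19, 28, 29, 30, 31, 32; that makes 16.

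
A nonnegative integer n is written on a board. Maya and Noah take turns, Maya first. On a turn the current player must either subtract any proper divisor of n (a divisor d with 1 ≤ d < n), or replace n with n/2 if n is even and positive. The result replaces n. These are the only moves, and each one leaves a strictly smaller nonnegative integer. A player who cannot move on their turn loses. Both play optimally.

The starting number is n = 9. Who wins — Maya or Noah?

Use the standard recursion: the mover loses at a terminal position; elsewhere, the mover wins exactly when some move hands the opponent an L position.
n=0: no move → L
n=1: no move → L
n=2: W (go to 1, an L position)
n=3: L (sole option 2(W) is W)
n=4: W (go to 3, an L position)
n=5: L (sole option 4(W) is W)
n=6: W (go to 3, an L position)
n=7: L (sole option 6(W) is W)
n=8: W (go to 7, an L position)
n=9: L (options 6(W), 8(W) are all W)
Every move from 9 reaches a W position, so the mover loses.

Noah wins.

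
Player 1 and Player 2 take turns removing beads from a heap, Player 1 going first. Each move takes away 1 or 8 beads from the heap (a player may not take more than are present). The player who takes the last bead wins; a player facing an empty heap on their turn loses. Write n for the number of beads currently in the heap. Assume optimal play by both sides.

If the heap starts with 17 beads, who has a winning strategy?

Player 1 wins.

Compute win/loss labels from the base case upward. A position with no move is L. Any other position is W if it can reach an L in one move, else L.
n=0: no move → L
n=1: W (go to 0, an L position)
n=2: L (sole option 1(W) is W)
n=3: W (go to 2, an L position)
n=4: L (sole option 3(W) is W)
n=5: W (go to 4, an L position)
n=6: L (sole option 5(W) is W)
n=7: W (go to 6, an L position)
n=8: W (go to 0, an L position)
n=9: L (options 8(W), 1(W) are all W)
n=10: W (go to 9, an L position)
n=11: L (options 10(W), 3(W) are all W)
n=12: W (go to 11, an L position)
n=13: L (options 12(W), 5(W) are all W)
n=14: W (go to 13, an L position)
n=15: L (options 14(W), 7(W) are all W)
n=16: W (go to 15, an L position)
n=17: W (go to 9, an L position)
From 17 Player 1 can remove 8, leaving 9, reaching an L position.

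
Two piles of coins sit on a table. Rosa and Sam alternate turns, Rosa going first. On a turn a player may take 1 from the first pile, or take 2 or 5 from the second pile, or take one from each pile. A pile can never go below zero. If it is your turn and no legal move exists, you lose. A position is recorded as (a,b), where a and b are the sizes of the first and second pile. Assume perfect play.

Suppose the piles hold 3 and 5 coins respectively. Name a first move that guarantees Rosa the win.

Compute win/loss labels from the base case upward. A position with no move is L. Any other position is W if it can reach an L in one move, else L.
No move ever increases a pile, so every position that can arise here has a ≤ 3 and b ≤ 5; it is enough to label the cells with 0 ≤ a ≤ 3 and 0 ≤ b ≤ 5.
Every move lowers a or b (never raises either), so fill the grid row by row in increasing a, and left to right within a row: each cell's successors are then already labelled.
      b=0  b=1  b=2  b=3  b=4  b=5
a=0:    L    L    W    W    L    W
a=1:    W    W    W    L    W    W
a=2:    L    L    W    W    W    W
a=3:    W    W    W    L    L    W
Cells with no legal move (terminal, hence L): (0,0), (0,1).
The remaining L cells, each justified by listing all of its moves:
(0,4): L (sole option (0,2)(W) is W)
(1,3): L (options (0,3)(W), (1,1)(W), (0,2)(W) are all W)
(2,0): L (sole option (1,0)(W) is W)
(2,1): L (options (1,1)(W), (1,0)(W) are all W)
(3,3): L (options (2,3)(W), (3,1)(W), (2,2)(W) are all W)
(3,4): L (options (2,4)(W), (3,2)(W), (2,3)(W) are all W)
Every other cell has at least one move into one of the L cells above, so it is W.
From (3,5), the L positions reachable in one move are: (3,3).

Move to (3,3).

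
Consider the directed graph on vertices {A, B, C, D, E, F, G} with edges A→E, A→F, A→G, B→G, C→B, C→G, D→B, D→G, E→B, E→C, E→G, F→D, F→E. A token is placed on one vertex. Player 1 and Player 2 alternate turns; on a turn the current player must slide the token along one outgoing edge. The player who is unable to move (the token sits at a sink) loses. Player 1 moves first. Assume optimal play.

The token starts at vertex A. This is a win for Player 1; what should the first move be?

Compute win/loss labels from the base case upward. A position with no move is L. Any other position is W if it can reach an L in one move, else L.
Every edge goes from a vertex to one that appears earlier in the order G, B, C, E, D, F, A, so processing vertices in that order labels each vertex after all of its successors.
G: no outgoing edge → L
B: →G(L), so W
C: →G(L), so W
E: →G(L), so W
D: →G(L), so W
F: →D(W), E(W) — all W, so L
A: →F(L), so W
From A, the L positions reachable in one move are: F, G. Any move reaching one of these is winning.

Move to F.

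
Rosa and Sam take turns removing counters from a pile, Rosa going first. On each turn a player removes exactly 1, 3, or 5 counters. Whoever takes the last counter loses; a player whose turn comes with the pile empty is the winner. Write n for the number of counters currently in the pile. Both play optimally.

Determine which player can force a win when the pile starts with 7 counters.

Sam wins.

Positions with no move are W. A position that does have a move is losing for the player to move precisely when every available move leads to a winning position for the opponent. Fill in the labels:
n=0: no move; the opponent has just taken the last counter and therefore loses → W
n=1: L (sole option 0(W) is W)
n=2: W (go to 1, an L position)
n=3: L (options 2(W), 0(W) are all W)
n=4: W (go to 3, an L position)
n=5: L (options 4(W), 2(W), 0(W) are all W)
n=6: W (go to 5, an L position)
n=7: L (options 6(W), 4(W), 2(W) are all W)
Every move from 7 reaches a W position, so the mover loses.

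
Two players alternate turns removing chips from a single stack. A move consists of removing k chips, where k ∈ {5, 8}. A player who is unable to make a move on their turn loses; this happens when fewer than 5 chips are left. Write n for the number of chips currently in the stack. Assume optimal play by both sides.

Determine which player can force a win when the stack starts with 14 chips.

The second player wins.

Classify positions by backward induction: terminal positions (no move available) are L. From any other position, the mover wins iff some move reaches an L.
n=0: no move → L
n=1: no move → L
n=2: no move → L
n=3: no move → L
n=4: no move → L
n=5: →0(L), so W
n=6: →1(L), so W
n=7: →2(L), so W
n=8: →3(L), so W
n=9: →4(L), so W
n=10: →2(L), so W
n=11: →3(L), so W
n=12: →4(L), so W
n=13: →8(W), 5(W) — all W, so L
n=14: →9(W), 6(W) — all W, so L
The starting position 14 is L: whatever the player to move does, the opponent receives a W position.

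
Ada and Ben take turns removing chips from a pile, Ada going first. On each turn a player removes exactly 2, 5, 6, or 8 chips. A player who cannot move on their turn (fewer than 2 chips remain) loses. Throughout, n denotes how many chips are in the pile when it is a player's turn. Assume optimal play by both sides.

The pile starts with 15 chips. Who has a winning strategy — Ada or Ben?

Ben wins.

Classify positions by backward induction: terminal positions (no move available) are L. From any other position, the mover wins iff some move reaches an L.
n=0: no move → L
n=1: no move → L
n=2: →0(L), so W
n=3: →1(L), so W
n=4: →2(W) only, which is W, so L
n=5: →0(L), so W
n=6: →4(L), so W
n=7: →1(L), so W
n=8: →0(L), so W
n=9: →4(L), so W
n=10: →4(L), so W
n=11: →9(W), 6(W), 5(W), 3(W) — all W, so L
n=12: →4(L), so W
n=13: →11(L), so W
n=14: →12(W), 9(W), 8(W), 6(W) — all W, so L
n=15: →13(W), 10(W), 9(W), 7(W) — all W, so L
The starting position 15 is L: whatever Ada does, the opponent receives a W position.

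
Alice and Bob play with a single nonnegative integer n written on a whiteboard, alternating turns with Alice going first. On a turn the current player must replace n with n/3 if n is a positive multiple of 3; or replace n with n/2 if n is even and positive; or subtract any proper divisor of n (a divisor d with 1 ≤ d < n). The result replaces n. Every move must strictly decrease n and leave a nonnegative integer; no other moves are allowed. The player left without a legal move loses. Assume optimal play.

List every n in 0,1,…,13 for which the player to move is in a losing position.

0, 1, 4, 7, 9, 11, 13

Work bottom-up. With no move the player to move loses. Otherwise the position is W if at least one move leads to an L position for the opponent, and L if every move leads to a W.
n=0: no move → L
n=1: no move → L
n=2: reaches L-position 1 → W
n=3: reaches L-position 1 → W
n=4: only reaches 2(W), 3(W), all W → L
n=5: reaches L-position 4 → W
n=6: reaches L-position 4 → W
n=7: only reaches 6(W), which is W → L
n=8: reaches L-position 4 → W
n=9: only reaches 3(W), 6(W), 8(W), all W → L
n=10: reaches L-position 9 → W
n=11: only reaches 10(W), which is W → L
n=12: reaches L-position 4 → W
n=13: only reaches 12(W), which is W → L
The losing starting values of n are exactly the entries labelled L in this table (7 of them).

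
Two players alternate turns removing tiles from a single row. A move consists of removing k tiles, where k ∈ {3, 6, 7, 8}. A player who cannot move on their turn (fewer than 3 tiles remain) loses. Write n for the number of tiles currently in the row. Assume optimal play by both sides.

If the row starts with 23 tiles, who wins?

Use the standard recursion: the mover loses at a terminal position; elsewhere, the mover wins exactly when some move hands the opponent an L position.
n=0: no move → L
n=1: no move → L
n=2: no move → L
n=3: →0(L), so W
n=4: →1(L), so W
n=5: →2(L), so W
n=6: →0(L), so W
n=7: →1(L), so W
n=8: →2(L), so W
n=9: →2(L), so W
n=10: →2(L), so W
n=11: →8(W), 5(W), 4(W), 3(W) — all W, so L
n=12: →9(W), 6(W), 5(W), 4(W) — all W, so L
n=13: →10(W), 7(W), 6(W), 5(W) — all W, so L
n=14: →11(L), so W
n=15: →12(L), so W
n=16: →13(L), so W
n=17: →11(L), so W
n=18: →12(L), so W
n=19: →13(L), so W
n=20: →13(L), so W
n=21: →13(L), so W
n=22: →19(W), 16(W), 15(W), 14(W) — all W, so L
n=23: →20(W), 17(W), 16(W), 15(W) — all W, so L
The starting position 23 is L: whatever the player to move does, the opponent receives a W position.

The second player wins.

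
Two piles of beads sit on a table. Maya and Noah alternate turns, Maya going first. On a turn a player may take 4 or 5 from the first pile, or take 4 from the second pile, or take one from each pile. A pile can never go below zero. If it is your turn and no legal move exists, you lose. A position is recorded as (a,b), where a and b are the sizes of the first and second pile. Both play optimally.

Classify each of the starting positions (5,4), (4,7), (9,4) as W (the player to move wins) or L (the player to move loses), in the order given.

Classify positions by backward induction: terminal positions (no move available) are L. From any other position, the mover wins iff some move reaches an L.
No move ever increases a pile, so every position that can arise here has a ≤ 9 and b ≤ 7; it is enough to label the cells with 0 ≤ a ≤ 9 and 0 ≤ b ≤ 7.
Every move lowers a or b (never raises either), so fill the grid row by row in increasing a, and left to right within a row: each cell's successors are then already labelled.
      b=0  b=1  b=2  b=3  b=4  b=5  b=6  b=7
a=0:    L    L    L    L    W    W    W    W
a=1:    L    W    W    W    W    L    L    L
a=2:    L    W    L    L    W    L    W    W
a=3:    L    W    L    W    W    L    W    L
a=4:    W    W    W    W    L    L    W    L
a=5:    W    W    W    W    L    W    W    W
a=6:    W    L    W    W    L    W    W    W
a=7:    W    L    W    W    L    W    L    W
a=8:    W    L    W    L    W    W    L    W
a=9:    L    L    W    L    W    W    L    W
Cells with no legal move (terminal, hence L): (0,0), (0,1), (0,2), (0,3), (1,0), (2,0), (3,0).
The remaining L cells, each justified by listing all of its moves:
(1,5): moves to (1,1)(W), (0,4)(W); every one is W ⇒ L
(1,6): moves to (1,2)(W), (0,5)(W); every one is W ⇒ L
(1,7): moves to (1,3)(W), (0,6)(W); every one is W ⇒ L
(2,2): the only move is to (1,1)(W), a W ⇒ L
(2,3): the only move is to (1,2)(W), a W ⇒ L
(2,5): moves to (2,1)(W), (1,4)(W); every one is W ⇒ L
(3,2): the only move is to (2,1)(W), a W ⇒ L
(3,5): moves to (3,1)(W), (2,4)(W); every one is W ⇒ L
(3,7): moves to (3,3)(W), (2,6)(W); every one is W ⇒ L
(4,4): moves to (0,4)(W), (4,0)(W), (3,3)(W); every one is W ⇒ L
(4,5): moves to (0,5)(W), (4,1)(W), (3,4)(W); every one is W ⇒ L
(4,7): moves to (0,7)(W), (4,3)(W), (3,6)(W); every one is W ⇒ L
(5,4): moves to (1,4)(W), (0,4)(W), (5,0)(W), (4,3)(W); every one is W ⇒ L
(6,1): moves to (2,1)(W), (1,1)(W), (5,0)(W); every one is W ⇒ L
(6,4): moves to (2,4)(W), (1,4)(W), (6,0)(W), (5,3)(W); every one is W ⇒ L
(7,1): moves to (3,1)(W), (2,1)(W), (6,0)(W); every one is W ⇒ L
(7,4): moves to (3,4)(W), (2,4)(W), (7,0)(W), (6,3)(W); every one is W ⇒ L
(7,6): moves to (3,6)(W), (2,6)(W), (7,2)(W), (6,5)(W); every one is W ⇒ L
(8,1): moves to (4,1)(W), (3,1)(W), (7,0)(W); every one is W ⇒ L
(8,3): moves to (4,3)(W), (3,3)(W), (7,2)(W); every one is W ⇒ L
(8,6): moves to (4,6)(W), (3,6)(W), (8,2)(W), (7,5)(W); every one is W ⇒ L
(9,0): moves to (5,0)(W), (4,0)(W); every one is W ⇒ L
(9,1): moves to (5,1)(W), (4,1)(W), (8,0)(W); every one is W ⇒ L
(9,3): moves to (5,3)(W), (4,3)(W), (8,2)(W); every one is W ⇒ L
(9,6): moves to (5,6)(W), (4,6)(W), (9,2)(W), (8,5)(W); every one is W ⇒ L
Every other cell has at least one move into one of the L cells above, so it is W.
(5,4): one of the L cells justified above, so L
(4,7): one of the L cells justified above, so L
(9,4): the move to (5,4) reaches an L cell, so W

(5,4): L, (4,7): L, (9,4): W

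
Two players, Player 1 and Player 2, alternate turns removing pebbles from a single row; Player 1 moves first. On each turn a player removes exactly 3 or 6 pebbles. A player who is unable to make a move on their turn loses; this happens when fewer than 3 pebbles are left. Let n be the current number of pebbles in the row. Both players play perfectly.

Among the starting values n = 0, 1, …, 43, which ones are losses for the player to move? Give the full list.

0, 1, 2, 9, 10, 11, 18, 19, 20, 27, 28, 29, 36, 37, 38

Compute win/loss labels from the base case upward. A position with no move is L. Any other position is W if it can reach an L in one move, else L.
n=0: no move → L
n=1: no move → L
n=2: no move → L
n=3: →0(L), so W
n=4: →1(L), so W
n=5: →2(L), so W
n=6: →0(L), so W
n=7: →1(L), so W
n=8: →2(L), so W
n=9: →6(W), 3(W) — all W, so L
n=10: →7(W), 4(W) — all W, so L
n=11: →8(W), 5(W) — all W, so L
n=12: →9(L), so W
n=13: →10(L), so W
n=14: →11(L), so W
n=15: →9(L), so W
n=16: →10(L), so W
n=17: →11(L), so W
n=18: →15(W), 12(W) — all W, so L
n=19: →16(W), 13(W) — all W, so L
n=20: →17(W), 14(W) — all W, so L
n=21: →18(L), so W
n=22: →19(L), so W
n=23: →20(L), so W
n=24: →18(L), so W
n=25: →19(L), so W
n=26: →20(L), so W
n=27: →24(W), 21(W) — all W, so L
n=28: →25(W), 22(W) — all W, so L
n=29: →26(W), 23(W) — all W, so L
n=30: →27(L), so W
n=31: →28(L), so W
n=32: →29(L), so W
n=33: →27(L), so W
n=34: →28(L), so W
n=35: →29(L), so W
n=36: →33(W), 30(W) — all W, so L
n=37: →34(W), 31(W) — all W, so L
n=38: →35(W), 32(W) — all W, so L
n=39: →36(L), so W
n=40: →37(L), so W
n=41: →38(L), so W
n=42: →36(L), so W
n=43: →37(L), so W
The losing starting values of n are exactly the entries labelled L in this table (15 of them).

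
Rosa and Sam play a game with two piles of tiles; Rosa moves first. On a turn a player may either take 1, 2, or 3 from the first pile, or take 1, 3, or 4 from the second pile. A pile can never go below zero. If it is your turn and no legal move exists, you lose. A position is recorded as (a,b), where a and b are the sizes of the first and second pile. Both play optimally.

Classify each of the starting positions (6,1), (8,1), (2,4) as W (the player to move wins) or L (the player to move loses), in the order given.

(6,1): W, (8,1): W, (2,4): L

Work bottom-up. With no move the player to move loses. Otherwise the position is W if at least one move leads to an L position for the opponent, and L if every move leads to a W.
No move ever increases a pile, so every position that can arise here has a ≤ 8 and b ≤ 4; it is enough to label the cells with 0 ≤ a ≤ 8 and 0 ≤ b ≤ 4.
Every move lowers a or b (never raises either), so fill the grid row by row in increasing a, and left to right within a row: each cell's successors are then already labelled.
      b=0  b=1  b=2  b=3  b=4
a=0:    L    W    L    W    W
a=1:    W    L    W    L    W
a=2:    W    W    W    W    L
a=3:    W    W    W    W    W
a=4:    L    W    L    W    W
a=5:    W    L    W    L    W
a=6:    W    W    W    W    L
a=7:    W    W    W    W    W
a=8:    L    W    L    W    W
Cells with no legal move (terminal, hence L): (0,0).
The remaining L cells, each justified by listing all of its moves:
(0,2): →(0,1)(W) only, which is W, so L
(1,1): →(0,1)(W), (1,0)(W) — all W, so L
(1,3): →(0,3)(W), (1,2)(W), (1,0)(W) — all W, so L
(2,4): →(1,4)(W), (0,4)(W), (2,3)(W), (2,1)(W), (2,0)(W) — all W, so L
(4,0): →(3,0)(W), (2,0)(W), (1,0)(W) — all W, so L
(4,2): →(3,2)(W), (2,2)(W), (1,2)(W), (4,1)(W) — all W, so L
(5,1): →(4,1)(W), (3,1)(W), (2,1)(W), (5,0)(W) — all W, so L
(5,3): →(4,3)(W), (3,3)(W), (2,3)(W), (5,2)(W), (5,0)(W) — all W, so L
(6,4): →(5,4)(W), (4,4)(W), (3,4)(W), (6,3)(W), (6,1)(W), (6,0)(W) — all W, so L
(8,0): →(7,0)(W), (6,0)(W), (5,0)(W) — all W, so L
(8,2): →(7,2)(W), (6,2)(W), (5,2)(W), (8,1)(W) — all W, so L
Every other cell has at least one move into one of the L cells above, so it is W.
(6,1): the move to (5,1) reaches an L cell, so W
(8,1): the move to (5,1) reaches an L cell, so W
(2,4): one of the L cells justified above, so L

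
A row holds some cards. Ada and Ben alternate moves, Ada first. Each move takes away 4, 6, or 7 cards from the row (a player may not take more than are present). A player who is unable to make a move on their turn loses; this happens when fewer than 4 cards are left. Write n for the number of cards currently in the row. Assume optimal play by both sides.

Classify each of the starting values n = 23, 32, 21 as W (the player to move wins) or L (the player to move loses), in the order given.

Work bottom-up. With no move the player to move loses. Otherwise the position is W if at least one move leads to an L position for the opponent, and L if every move leads to a W.
n=0: no move → L
n=1: no move → L
n=2: no move → L
n=3: no move → L
n=4: can move to 0, which is L ⇒ W
n=5: can move to 1, which is L ⇒ W
n=6: can move to 2, which is L ⇒ W
n=7: can move to 3, which is L ⇒ W
n=8: can move to 2, which is L ⇒ W
n=9: can move to 3, which is L ⇒ W
n=10: can move to 3, which is L ⇒ W
n=11: moves to 7(W), 5(W), 4(W); every one is W ⇒ L
n=12: moves to 8(W), 6(W), 5(W); every one is W ⇒ L
n=13: moves to 9(W), 7(W), 6(W); every one is W ⇒ L
n=14: moves to 10(W), 8(W), 7(W); every one is W ⇒ L
n=15: can move to 11, which is L ⇒ W
n=16: can move to 12, which is L ⇒ W
n=17: can move to 13, which is L ⇒ W
n=18: can move to 14, which is L ⇒ W
n=19: can move to 13, which is L ⇒ W
n=20: can move to 14, which is L ⇒ W
n=21: can move to 14, which is L ⇒ W
n=22: moves to 18(W), 16(W), 15(W); every one is W ⇒ L
n=23: moves to 19(W), 17(W), 16(W); every one is W ⇒ L
n=24: moves to 20(W), 18(W), 17(W); every one is W ⇒ L
n=25: moves to 21(W), 19(W), 18(W); every one is W ⇒ L
n=26: can move to 22, which is L ⇒ W
n=27: can move to 23, which is L ⇒ W
n=28: can move to 24, which is L ⇒ W
n=29: can move to 25, which is L ⇒ W
n=30: can move to 24, which is L ⇒ W
n=31: can move to 25, which is L ⇒ W
n=32: can move to 25, which is L ⇒ W

23: L, 32: W, 21: W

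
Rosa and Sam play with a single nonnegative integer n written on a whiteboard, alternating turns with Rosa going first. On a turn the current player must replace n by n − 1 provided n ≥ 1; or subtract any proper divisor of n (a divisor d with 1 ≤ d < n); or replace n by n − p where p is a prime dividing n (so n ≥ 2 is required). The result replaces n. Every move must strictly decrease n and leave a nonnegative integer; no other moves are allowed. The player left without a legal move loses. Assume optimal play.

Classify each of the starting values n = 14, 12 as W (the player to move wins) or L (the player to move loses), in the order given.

Compute win/loss labels from the base case upward. A position with no move is L. Any other position is W if it can reach an L in one move, else L.
n=0: no move → L
n=1: can move to 0, which is L ⇒ W
n=2: can move to 0, which is L ⇒ W
n=3: can move to 0, which is L ⇒ W
n=4: moves to 2(W), 3(W); every one is W ⇒ L
n=5: can move to 0, which is L ⇒ W
n=6: can move to 4, which is L ⇒ W
n=7: can move to 0, which is L ⇒ W
n=8: can move to 4, which is L ⇒ W
n=9: moves to 6(W), 8(W); every one is W ⇒ L
n=10: can move to 9, which is L ⇒ W
n=11: can move to 0, which is L ⇒ W
n=12: can move to 9, which is L ⇒ W
n=13: can move to 0, which is L ⇒ W
n=14: moves to 7(W), 12(W), 13(W); every one is W ⇒ L

14: L, 12: W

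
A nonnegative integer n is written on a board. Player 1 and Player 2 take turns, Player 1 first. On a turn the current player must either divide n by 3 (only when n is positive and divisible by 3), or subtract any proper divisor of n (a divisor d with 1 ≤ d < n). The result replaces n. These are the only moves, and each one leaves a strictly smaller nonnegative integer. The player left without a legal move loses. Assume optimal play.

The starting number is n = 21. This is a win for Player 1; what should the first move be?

Compute win/loss labels from the base case upward. A position with no move is L. Any other position is W if it can reach an L in one move, else L.
n=0: no move → L
n=1: no move → L
n=2: reaches L-position 1 → W
n=3: reaches L-position 1 → W
n=4: only reaches 2(W), 3(W), all W → L
n=5: reaches L-position 4 → W
n=6: reaches L-position 4 → W
n=7: only reaches 6(W), which is W → L
n=8: reaches L-position 4 → W
n=9: only reaches 3(W), 6(W), 8(W), all W → L
n=10: reaches L-position 9 → W
n=11: only reaches 10(W), which is W → L
n=12: reaches L-position 4 → W
n=13: only reaches 12(W), which is W → L
n=14: reaches L-position 7 → W
n=15: only reaches 5(W), 10(W), 12(W), 14(W), all W → L
n=16: reaches L-position 15 → W
n=17: only reaches 16(W), which is W → L
n=18: reaches L-position 9 → W
n=19: only reaches 18(W), which is W → L
n=20: reaches L-position 15 → W
n=21: reaches L-position 7 → W
From 21, the L positions reachable in one move are: 7.

Move to 7.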